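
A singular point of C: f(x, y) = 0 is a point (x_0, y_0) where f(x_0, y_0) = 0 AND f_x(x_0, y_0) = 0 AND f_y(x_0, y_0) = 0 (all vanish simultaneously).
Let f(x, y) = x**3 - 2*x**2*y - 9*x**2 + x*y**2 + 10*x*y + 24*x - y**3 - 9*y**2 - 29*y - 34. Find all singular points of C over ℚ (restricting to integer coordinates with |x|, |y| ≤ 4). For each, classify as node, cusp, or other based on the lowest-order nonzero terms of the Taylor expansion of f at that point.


Singular points: {(1, -3)}; classification: cusp.

Compute partial derivatives:
  f_x = 3*x**2 - 4*x*y - 18*x + y**2 + 10*y + 24.
  f_y = -2*x**2 + 2*x*y + 10*x - 3*y**2 - 18*y - 29.
Scan x_0 ∈ {−4, ..., 4}. For each x_0, f_y(x_0, y) is a polynomial in y; find its integer roots y ∈ {−4, ..., 4}, then test f_x and f at those candidates.
  x = -4: f_y(-4, y) = -3*y**2 - 26*y - 101; no integer root y with |y| ≤ 4.
  x = -3: f_y(-3, y) = -3*y**2 - 24*y - 77; no integer root y with |y| ≤ 4.
  x = -2: f_y(-2, y) = -3*y**2 - 22*y - 57; no integer root y with |y| ≤ 4.
  x = -1: f_y(-1, y) = -3*y**2 - 20*y - 41; no integer root y with |y| ≤ 4.
  x = 0: f_y(0, y) = -3*y**2 - 18*y - 29; no integer root y with |y| ≤ 4.
  x = 1: f_y(1, y) = -3*y**2 - 16*y - 21; vanishes at y ∈ {-3}. (1, -3): f_x = 0, f = 0 — SINGULAR.
  x = 2: f_y(2, y) = -3*y**2 - 14*y - 17; no integer root y with |y| ≤ 4.
  x = 3: f_y(3, y) = -3*y**2 - 12*y - 17; no integer root y with |y| ≤ 4.
  x = 4: f_y(4, y) = -3*y**2 - 10*y - 21; no integer root y with |y| ≤ 4.
Only singular point on the grid: (1, -3).
Classify: substitute x = 1 + u, y = -3 + v and expand: f = u**3 - 2*u**2*v + u*v**2 - v**3 + v**2.
No constant or linear terms (consistent with a singular point). Quadratic part: v**2. Cubic part: u**3 - 2*u**2*v + u*v**2 - v**3.
The quadratic part v**2 is a perfect square, so there is a single (double) tangent line v = 0, i.e. y = -3. Restricting the cubic part to that line (v = 0) leaves u**3 ≠ 0, so f is not divisible by v and the branch is v² ≈ -u**3 to lowest order — this is a cusp.
Classification: cusp.


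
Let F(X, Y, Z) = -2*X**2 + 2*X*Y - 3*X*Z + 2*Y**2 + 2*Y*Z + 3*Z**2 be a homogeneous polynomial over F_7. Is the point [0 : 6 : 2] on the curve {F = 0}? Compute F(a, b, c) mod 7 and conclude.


F(0,6,2) ≡ 3 (mod 7); P is NOT on the curve.

Evaluate F(0, 6, 2) term-by-term (mod 7).
  -2*X**2 ↦ -2·0·1·1 = 0
  2*X*Y ↦ 2·0·6·1 = 0
  -3*X*Z ↦ -3·0·1·2 = 0
  2*Y**2 ↦ 2·1·36·1 = 72
  2*Y*Z ↦ 2·1·6·2 = 24
  3*Z**2 ↦ 3·1·1·4 = 12
Sum: F(0, 6, 2) = (0) + (0) + (0) + (72) + (24) + (12) = 108.
Reducing mod 7: 108 ≡ 3 (mod 7).
Since F(a, b, c) ≡ 3 ≠ 0 (mod 7), P does NOT lie on the curve.


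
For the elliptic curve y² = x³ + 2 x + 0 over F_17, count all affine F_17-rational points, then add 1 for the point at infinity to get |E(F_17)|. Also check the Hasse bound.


Affine points = {(0, 0), (3, 4), (3, 13), (4, 2), (4, 15), (5, 4), (5, 13), (7, 0), (8, 1), (8, 16), (9, 4), (9, 13), (10, 0), (12, 1), (12, 16), (13, 8), (13, 9), (14, 1), (14, 16)}; affine count = 19; |E(F_17)| = 20.

Discriminant check: Δ ∝ 4a³ + 27b² = 4·2³ + 27·0² = 4·8 + 27·0 ≡ 15 (mod 17). Nonzero ⇒ E is nonsingular.
For each x ∈ F_17, compute rhs = x³ + 2·x + 0 mod 17, then count y ∈ F_17 with y² ≡ rhs.
  x = 0: rhs = 0, matching y values: 0 (1 points).
  x = 1: rhs = 3, matching y values: none (0 points).
  x = 2: rhs = 12, matching y values: none (0 points).
  x = 3: rhs = 16, matching y values: 4, 13 (2 points).
  x = 4: rhs = 4, matching y values: 2, 15 (2 points).
  x = 5: rhs = 16, matching y values: 4, 13 (2 points).
  x = 6: rhs = 7, matching y values: none (0 points).
  x = 7: rhs = 0, matching y values: 0 (1 points).
  x = 8: rhs = 1, matching y values: 1, 16 (2 points).
  x = 9: rhs = 16, matching y values: 4, 13 (2 points).
  x = 10: rhs = 0, matching y values: 0 (1 points).
  x = 11: rhs = 10, matching y values: none (0 points).
  x = 12: rhs = 1, matching y values: 1, 16 (2 points).
  x = 13: rhs = 13, matching y values: 8, 9 (2 points).
  x = 14: rhs = 1, matching y values: 1, 16 (2 points).
  x = 15: rhs = 5, matching y values: none (0 points).
  x = 16: rhs = 14, matching y values: none (0 points).
Total affine count: 19.
Full point count |E(F_17)| = 19 + 1 = 20.
Hasse bound: |20 − (17+1)| = |2| = 2 ≤ 2√17 ≈ 8.2462 ✓.


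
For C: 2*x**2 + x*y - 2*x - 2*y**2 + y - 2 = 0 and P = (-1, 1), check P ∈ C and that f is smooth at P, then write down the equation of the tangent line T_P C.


Tangent line at P: -5*x - 4*y - 1 = 0.

Step 1: f(-1, 1) = 0, so P lies on C.
Step 2: partial derivatives
  f_x(x, y) = 4*x + y - 2, f_y(x, y) = x - 4*y + 1.
  f_x(P) = -5, f_y(P) = -4 (gradient nonzero, so P is smooth).
Step 3: tangent line at P: -5·(x − -1) + -4·(y − 1) = 0.
Expanding: -5*x - 4*y - 1 = 0.


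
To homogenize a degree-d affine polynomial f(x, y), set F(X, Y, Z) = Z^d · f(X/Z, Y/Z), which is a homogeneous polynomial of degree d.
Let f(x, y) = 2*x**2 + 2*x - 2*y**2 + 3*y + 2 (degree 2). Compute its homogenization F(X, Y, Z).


F(X, Y, Z) = 2*X**2 + 2*X*Z - 2*Y**2 + 3*Y*Z + 2*Z**2

deg(f) = 2.
Substitute x = X/Z, y = Y/Z into f, then multiply by Z^2.
  monomial 2·x^2·y^0 ↦ 2·X^2·Y^0·Z^0.
  monomial 2·x^1·y^0 ↦ 2·X^1·Y^0·Z^1.
  monomial -2·x^0·y^2 ↦ -2·X^0·Y^2·Z^0.
  monomial 3·x^0·y^1 ↦ 3·X^0·Y^1·Z^1.
  monomial 2·x^0·y^0 ↦ 2·X^0·Y^0·Z^2.
Collecting: F(X, Y, Z) = 2*X**2 + 2*X*Z - 2*Y**2 + 3*Y*Z + 2*Z**2.


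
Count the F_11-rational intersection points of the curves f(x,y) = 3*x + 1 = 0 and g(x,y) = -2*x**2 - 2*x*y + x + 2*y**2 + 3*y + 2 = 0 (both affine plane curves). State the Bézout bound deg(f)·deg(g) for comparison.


Common zeros: ∅; count = 0; Bézout bound = 2.

deg(f) = 1, deg(g) = 2, so Bézout bound = 2.
Scan x ∈ F_11. For each x, list the y ∈ F_11 with f(x, y) ≡ 0 and those with g(x, y) ≡ 0 (mod 11); the common zeros in that column are the intersection.
  x = 0: f ≡ 0 at y ∈ ∅; g ≡ 0 at y ∈ {7, 8}; common: ∅.
  x = 1: f ≡ 0 at y ∈ ∅; g ≡ 0 at y ∈ {2, 3}; common: ∅.
  x = 2: f ≡ 0 at y ∈ ∅; g ≡ 0 at y ∈ {3}; common: ∅.
  x = 3: f ≡ 0 at y ∈ ∅; g ≡ 0 at y ∈ {2, 5}; common: ∅.
  x = 4: f ≡ 0 at y ∈ ∅; g ≡ 0 at y ∈ ∅; common: ∅.
  x = 5: f ≡ 0 at y ∈ ∅; g ≡ 0 at y ∈ ∅; common: ∅.
  x = 6: f ≡ 0 at y ∈ ∅; g ≡ 0 at y ∈ ∅; common: ∅.
  x = 7: f ≡ 0 at y ∈ {0, 1, 2, 3, 4, 5, 6, 7, 8, 9, 10}; g ≡ 0 at y ∈ ∅; common: ∅.
  x = 8: f ≡ 0 at y ∈ ∅; g ≡ 0 at y ∈ ∅; common: ∅.
  x = 9: f ≡ 0 at y ∈ ∅; g ≡ 0 at y ∈ {5, 8}; common: ∅.
  x = 10: f ≡ 0 at y ∈ ∅; g ≡ 0 at y ∈ {7}; common: ∅.
Collecting: common zeros = ∅, so the count is 0.
Comparison with the Bézout bound: 0 ≤ 2 = deg(f)·deg(g), as expected for curves with no common component (the affine F_11-count falls short of the bound because intersections may lie at infinity, over extension fields, or carry multiplicity).


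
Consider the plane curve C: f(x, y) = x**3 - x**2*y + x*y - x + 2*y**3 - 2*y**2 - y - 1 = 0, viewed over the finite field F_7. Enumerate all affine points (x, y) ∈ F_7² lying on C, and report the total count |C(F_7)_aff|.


Affine F_7-points: {(0, 4), (1, 4), (2, 2), (3, 4), (4, 3), (5, 0), (5, 1)}; count = 7.

For each of the 49 pairs (x, y) ∈ F_7², evaluate f(x, y) mod 7. Record the zeros.
  x = 0: [0↦6, 1↦5, 2↦5, 3↦4, 4↦0, 5↦5, 6↦3]  zeros at y ∈ {4}
  x = 1: [0↦6, 1↦5, 2↦5, 3↦4, 4↦0, 5↦5, 6↦3]  zeros at y ∈ {4}
  x = 2: [0↦5, 1↦2, 2↦0, 3↦4, 4↦5, 5↦1, 6↦4]  zeros at y ∈ {2}
  x = 3: [0↦2, 1↦2, 2↦3, 3↦3, 4↦0, 5↦6, 6↦5]  zeros at y ∈ {4}
  x = 4: [0↦3, 1↦4, 2↦6, 3↦0, 4↦5, 5↦5, 6↦5]  zeros at y ∈ {3}
  x = 5: [0↦0, 1↦0, 2↦1, 3↦1, 4↦5, 5↦4, 6↦3]  zeros at y ∈ {0, 1}
  x = 6: [0↦6, 1↦3, 2↦1, 3↦5, 4↦6, 5↦2, 6↦5]  zeros at y ∈ ∅
Collecting zeros: affine points = {(0, 4), (1, 4), (2, 2), (3, 4), (4, 3), (5, 0), (5, 1)}.
Total count |C(F_7)_aff| = 7.


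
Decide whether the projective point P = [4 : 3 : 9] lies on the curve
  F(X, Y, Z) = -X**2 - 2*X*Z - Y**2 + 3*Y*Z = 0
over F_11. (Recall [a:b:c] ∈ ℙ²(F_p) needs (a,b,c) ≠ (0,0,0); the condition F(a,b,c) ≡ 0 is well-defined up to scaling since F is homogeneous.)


F(4,3,9) ≡ 6 (mod 11); P is NOT on the curve.

Evaluate F(4, 3, 9) term-by-term (mod 11).
  -X**2 ↦ -1·16·1·1 = -16
  -2*X*Z ↦ -2·4·1·9 = -72
  -Y**2 ↦ -1·1·9·1 = -9
  3*Y*Z ↦ 3·1·3·9 = 81
Sum: F(4, 3, 9) = (-16) + (-72) + (-9) + (81) = -16.
Reducing mod 11: -16 ≡ 6 (mod 11).
Since F(a, b, c) ≡ 6 ≠ 0 (mod 11), P does NOT lie on the curve.


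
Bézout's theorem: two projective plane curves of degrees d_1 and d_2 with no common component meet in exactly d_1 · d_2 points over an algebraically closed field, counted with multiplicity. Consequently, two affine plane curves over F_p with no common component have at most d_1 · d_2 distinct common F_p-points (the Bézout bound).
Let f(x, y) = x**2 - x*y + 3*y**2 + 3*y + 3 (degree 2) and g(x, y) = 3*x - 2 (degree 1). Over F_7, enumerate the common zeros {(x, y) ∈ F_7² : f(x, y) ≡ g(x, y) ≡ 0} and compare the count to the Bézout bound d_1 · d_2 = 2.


Common zeros: ∅; count = 0; Bézout bound = 2.

deg(f) = 2, deg(g) = 1, so Bézout bound = 2.
Scan x ∈ F_7. For each x, list the y ∈ F_7 with f(x, y) ≡ 0 and those with g(x, y) ≡ 0 (mod 7); the common zeros in that column are the intersection.
  x = 0: f ≡ 0 at y ∈ {2, 4}; g ≡ 0 at y ∈ ∅; common: ∅.
  x = 1: f ≡ 0 at y ∈ ∅; g ≡ 0 at y ∈ ∅; common: ∅.
  x = 2: f ≡ 0 at y ∈ {0, 2}; g ≡ 0 at y ∈ ∅; common: ∅.
  x = 3: f ≡ 0 at y ∈ ∅; g ≡ 0 at y ∈ {0, 1, 2, 3, 4, 5, 6}; common: ∅.
  x = 4: f ≡ 0 at y ∈ {1, 4}; g ≡ 0 at y ∈ ∅; common: ∅.
  x = 5: f ≡ 0 at y ∈ {0, 3}; g ≡ 0 at y ∈ ∅; common: ∅.
  x = 6: f ≡ 0 at y ∈ ∅; g ≡ 0 at y ∈ ∅; common: ∅.
Collecting: common zeros = ∅, so the count is 0.
Comparison with the Bézout bound: 0 ≤ 2 = deg(f)·deg(g), as expected for curves with no common component (the affine F_7-count falls short of the bound because intersections may lie at infinity, over extension fields, or carry multiplicity).


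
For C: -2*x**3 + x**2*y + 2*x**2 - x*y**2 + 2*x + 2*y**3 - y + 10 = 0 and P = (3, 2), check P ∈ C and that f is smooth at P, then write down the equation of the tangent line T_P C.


Tangent line at P: -32*x + 20*y + 56 = 0.

Step 1: f(3, 2) = 0, so P lies on C.
Step 2: partial derivatives
  f_x(x, y) = -6*x**2 + 2*x*y + 4*x - y**2 + 2, f_y(x, y) = x**2 - 2*x*y + 6*y**2 - 1.
  f_x(P) = -32, f_y(P) = 20 (gradient nonzero, so P is smooth).
Step 3: tangent line at P: -32·(x − 3) + 20·(y − 2) = 0.
Expanding: -32*x + 20*y + 56 = 0.


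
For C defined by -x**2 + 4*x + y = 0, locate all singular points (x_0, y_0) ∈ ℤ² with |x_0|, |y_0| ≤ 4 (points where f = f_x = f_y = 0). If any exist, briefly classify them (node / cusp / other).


No singular points in the scanned grid; C is smooth there.

Compute partial derivatives:
  f_x = 4 - 2*x.
  f_y = 1.
f_y = 1 is a nonzero constant, so f_y never vanishes: no point (x, y) can satisfy f = f_x = f_y = 0. In particular no (x, y) ∈ {−4, ..., 4}² is singular; the curve is smooth.


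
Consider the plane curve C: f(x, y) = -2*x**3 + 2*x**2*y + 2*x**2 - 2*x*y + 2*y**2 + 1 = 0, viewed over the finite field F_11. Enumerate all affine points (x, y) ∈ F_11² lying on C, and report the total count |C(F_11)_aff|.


Affine F_11-points: {(0, 4), (0, 7), (1, 4), (1, 7), (4, 4), (4, 6), (6, 1), (6, 2), (7, 6), (7, 7), (8, 1), (8, 9), (10, 1), (10, 8)}; count = 14.

For each of the 121 pairs (x, y) ∈ F_11², evaluate f(x, y) mod 11. Record the zeros.
  x = 0: [0↦1, 1↦3, 2↦9, 3↦8, 4↦0, 5↦7, 6↦7, 7↦0, 8↦8, 9↦9, 10↦3]  zeros at y ∈ {4, 7}
  x = 1: [0↦1, 1↦3, 2↦9, 3↦8, 4↦0, 5↦7, 6↦7, 7↦0, 8↦8, 9↦9, 10↦3]  zeros at y ∈ {4, 7}
  x = 2: [0↦4, 1↦10, 2↦9, 3↦1, 4↦8, 5↦8, 6↦1, 7↦9, 8↦10, 9↦4, 10↦2]  zeros at y ∈ ∅
  x = 3: [0↦9, 1↦1, 2↦8, 3↦8, 4↦1, 5↦9, 6↦10, 7↦4, 8↦2, 9↦4, 10↦10]  zeros at y ∈ ∅
  x = 4: [0↦4, 1↦8, 2↦5, 3↦6, 4↦0, 5↦9, 6↦0, 7↦6, 8↦5, 9↦8, 10↦4]  zeros at y ∈ {4, 6}
  x = 5: [0↦10, 1↦8, 2↦10, 3↦5, 4↦4, 5↦7, 6↦3, 7↦3, 8↦7, 9↦4, 10↦5]  zeros at y ∈ ∅
  x = 6: [0↦4, 1↦0, 2↦0, 3↦4, 4↦1, 5↦2, 6↦7, 7↦5, 8↦7, 9↦2, 10↦1]  zeros at y ∈ {1, 2}
  x = 7: [0↦7, 1↦5, 2↦7, 3↦2, 4↦1, 5↦4, 6↦0, 7↦0, 8↦4, 9↦1, 10↦2]  zeros at y ∈ {6, 7}
  x = 8: [0↦7, 1↦0, 2↦8, 3↦9, 4↦3, 5↦1, 6↦3, 7↦9, 8↦8, 9↦0, 10↦7]  zeros at y ∈ {1, 9}
  x = 9: [0↦3, 1↦6, 2↦2, 3↦2, 4↦6, 5↦3, 6↦4, 7↦9, 8↦7, 9↦9, 10↦4]  zeros at y ∈ ∅
  x = 10: [0↦5, 1↦0, 2↦10, 3↦2, 4↦9, 5↦9, 6↦2, 7↦10, 8↦0, 9↦5, 10↦3]  zeros at y ∈ {1, 8}
Collecting zeros: affine points = {(0, 4), (0, 7), (1, 4), (1, 7), (4, 4), (4, 6), (6, 1), (6, 2), (7, 6), (7, 7), (8, 1), (8, 9), (10, 1), (10, 8)}.
Total count |C(F_11)_aff| = 14.


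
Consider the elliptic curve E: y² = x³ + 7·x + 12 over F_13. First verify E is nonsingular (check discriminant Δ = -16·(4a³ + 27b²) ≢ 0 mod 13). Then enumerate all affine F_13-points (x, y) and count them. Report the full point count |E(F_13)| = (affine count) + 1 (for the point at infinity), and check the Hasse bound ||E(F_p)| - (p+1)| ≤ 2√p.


Affine points = {(0, 5), (0, 8), (4, 0), (5, 4), (5, 9), (6, 6), (6, 7), (7, 1), (7, 12), (10, 4), (10, 9), (11, 4), (11, 9), (12, 2), (12, 11)}; affine count = 15; |E(F_13)| = 16.

Discriminant check: Δ ∝ 4a³ + 27b² = 4·7³ + 27·12² = 4·343 + 27·144 ≡ 8 (mod 13). Nonzero ⇒ E is nonsingular.
For each x ∈ F_13, compute rhs = x³ + 7·x + 12 mod 13, then count y ∈ F_13 with y² ≡ rhs.
  x = 0: rhs = 12, matching y values: 5, 8 (2 points).
  x = 1: rhs = 7, matching y values: none (0 points).
  x = 2: rhs = 8, matching y values: none (0 points).
  x = 3: rhs = 8, matching y values: none (0 points).
  x = 4: rhs = 0, matching y values: 0 (1 points).
  x = 5: rhs = 3, matching y values: 4, 9 (2 points).
  x = 6: rhs = 10, matching y values: 6, 7 (2 points).
  x = 7: rhs = 1, matching y values: 1, 12 (2 points).
  x = 8: rhs = 8, matching y values: none (0 points).
  x = 9: rhs = 11, matching y values: none (0 points).
  x = 10: rhs = 3, matching y values: 4, 9 (2 points).
  x = 11: rhs = 3, matching y values: 4, 9 (2 points).
  x = 12: rhs = 4, matching y values: 2, 11 (2 points).
Total affine count: 15.
Full point count |E(F_13)| = 15 + 1 = 16.
Hasse bound: |16 − (13+1)| = |2| = 2 ≤ 2√13 ≈ 7.2111 ✓.


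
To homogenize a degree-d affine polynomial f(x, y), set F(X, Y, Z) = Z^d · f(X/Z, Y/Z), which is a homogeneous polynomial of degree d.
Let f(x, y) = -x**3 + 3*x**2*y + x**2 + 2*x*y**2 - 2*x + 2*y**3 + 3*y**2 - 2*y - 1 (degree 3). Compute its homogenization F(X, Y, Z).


F(X, Y, Z) = -X**3 + 3*X**2*Y + X**2*Z + 2*X*Y**2 - 2*X*Z**2 + 2*Y**3 + 3*Y**2*Z - 2*Y*Z**2 - Z**3

deg(f) = 3.
Substitute x = X/Z, y = Y/Z into f, then multiply by Z^3.
  monomial -1·x^3·y^0 ↦ -1·X^3·Y^0·Z^0.
  monomial 3·x^2·y^1 ↦ 3·X^2·Y^1·Z^0.
  monomial 1·x^2·y^0 ↦ 1·X^2·Y^0·Z^1.
  monomial 2·x^1·y^2 ↦ 2·X^1·Y^2·Z^0.
  monomial -2·x^1·y^0 ↦ -2·X^1·Y^0·Z^2.
  monomial 2·x^0·y^3 ↦ 2·X^0·Y^3·Z^0.
  monomial 3·x^0·y^2 ↦ 3·X^0·Y^2·Z^1.
  monomial -2·x^0·y^1 ↦ -2·X^0·Y^1·Z^2.
  monomial -1·x^0·y^0 ↦ -1·X^0·Y^0·Z^3.
Collecting: F(X, Y, Z) = -X**3 + 3*X**2*Y + X**2*Z + 2*X*Y**2 - 2*X*Z**2 + 2*Y**3 + 3*Y**2*Z - 2*Y*Z**2 - Z**3.


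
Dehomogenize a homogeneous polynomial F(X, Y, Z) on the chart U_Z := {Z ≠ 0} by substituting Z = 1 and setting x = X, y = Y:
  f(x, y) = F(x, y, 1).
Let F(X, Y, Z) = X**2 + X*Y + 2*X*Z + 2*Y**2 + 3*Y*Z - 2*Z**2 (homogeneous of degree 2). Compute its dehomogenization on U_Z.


f(x, y) = x**2 + x*y + 2*x + 2*y**2 + 3*y - 2

On U_Z we set Z = 1. Each monomial c·X^i·Y^j·Z^k in F becomes c·x^i·y^j·1^k = c·x^i·y^j.
Substituting Z = 1: F(X, Y, 1) = x**2 + x*y + 2*x + 2*y**2 + 3*y - 2.
Note: deg(f) ≤ deg(F) = 2; strict inequality happens when F is divisible by Z (lost terms).


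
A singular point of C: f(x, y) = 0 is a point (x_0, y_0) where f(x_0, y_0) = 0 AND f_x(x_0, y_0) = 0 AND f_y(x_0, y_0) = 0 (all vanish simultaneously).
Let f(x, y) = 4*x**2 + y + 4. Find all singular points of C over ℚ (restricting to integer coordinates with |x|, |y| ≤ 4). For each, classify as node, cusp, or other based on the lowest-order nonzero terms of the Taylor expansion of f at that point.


No singular points in the scanned grid; C is smooth there.

Compute partial derivatives:
  f_x = 8*x.
  f_y = 1.
f_y = 1 is a nonzero constant, so f_y never vanishes: no point (x, y) can satisfy f = f_x = f_y = 0. In particular no (x, y) ∈ {−4, ..., 4}² is singular; the curve is smooth.


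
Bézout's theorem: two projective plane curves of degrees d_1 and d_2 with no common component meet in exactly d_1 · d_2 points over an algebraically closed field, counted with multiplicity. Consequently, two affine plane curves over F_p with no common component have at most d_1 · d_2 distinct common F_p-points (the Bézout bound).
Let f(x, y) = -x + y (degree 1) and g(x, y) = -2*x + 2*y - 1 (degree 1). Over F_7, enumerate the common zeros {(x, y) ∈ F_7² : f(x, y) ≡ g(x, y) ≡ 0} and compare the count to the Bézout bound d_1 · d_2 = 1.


Common zeros: ∅; count = 0; Bézout bound = 1.

deg(f) = 1, deg(g) = 1, so Bézout bound = 1.
Scan x ∈ F_7. For each x, list the y ∈ F_7 with f(x, y) ≡ 0 and those with g(x, y) ≡ 0 (mod 7); the common zeros in that column are the intersection.
  x = 0: f ≡ 0 at y ∈ {0}; g ≡ 0 at y ∈ {4}; common: ∅.
  x = 1: f ≡ 0 at y ∈ {1}; g ≡ 0 at y ∈ {5}; common: ∅.
  x = 2: f ≡ 0 at y ∈ {2}; g ≡ 0 at y ∈ {6}; common: ∅.
  x = 3: f ≡ 0 at y ∈ {3}; g ≡ 0 at y ∈ {0}; common: ∅.
  x = 4: f ≡ 0 at y ∈ {4}; g ≡ 0 at y ∈ {1}; common: ∅.
  x = 5: f ≡ 0 at y ∈ {5}; g ≡ 0 at y ∈ {2}; common: ∅.
  x = 6: f ≡ 0 at y ∈ {6}; g ≡ 0 at y ∈ {3}; common: ∅.
Collecting: common zeros = ∅, so the count is 0.
Comparison with the Bézout bound: 0 ≤ 1 = deg(f)·deg(g), as expected for curves with no common component (the affine F_7-count falls short of the bound because intersections may lie at infinity, over extension fields, or carry multiplicity).


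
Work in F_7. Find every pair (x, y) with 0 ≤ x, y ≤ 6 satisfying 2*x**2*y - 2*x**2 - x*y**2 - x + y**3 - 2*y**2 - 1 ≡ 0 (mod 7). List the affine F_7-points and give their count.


Affine F_7-points: {(1, 5), (2, 4), (3, 3), (4, 5), (5, 0), (6, 1)}; count = 6.

For each of the 49 pairs (x, y) ∈ F_7², evaluate f(x, y) mod 7. Record the zeros.
  x = 0: [0↦6, 1↦5, 2↦6, 3↦1, 4↦3, 5↦4, 6↦3]  zeros at y ∈ ∅
  x = 1: [0↦3, 1↦3, 2↦3, 3↦2, 4↦6, 5↦0, 6↦4]  zeros at y ∈ {5}
  x = 2: [0↦3, 1↦1, 2↦4, 3↦4, 4↦0, 5↦5, 6↦4]  zeros at y ∈ {4}
  x = 3: [0↦6, 1↦6, 2↦2, 3↦0, 4↦6, 5↦5, 6↦3]  zeros at y ∈ {3}
  x = 4: [0↦5, 1↦4, 2↦4, 3↦4, 4↦3, 5↦0, 6↦1]  zeros at y ∈ {5}
  x = 5: [0↦0, 1↦2, 2↦3, 3↦2, 4↦5, 5↦4, 6↦5]  zeros at y ∈ {0}
  x = 6: [0↦5, 1↦0, 2↦6, 3↦1, 4↦5, 5↦3, 6↦1]  zeros at y ∈ {1}
Collecting zeros: affine points = {(1, 5), (2, 4), (3, 3), (4, 5), (5, 0), (6, 1)}.
Total count |C(F_7)_aff| = 6.


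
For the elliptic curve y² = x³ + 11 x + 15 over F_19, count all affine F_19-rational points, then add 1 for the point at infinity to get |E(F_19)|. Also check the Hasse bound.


Affine points = {(2, 8), (2, 11), (4, 3), (4, 16), (5, 9), (5, 10), (7, 6), (7, 13), (8, 8), (8, 11), (9, 8), (9, 11), (10, 2), (10, 17), (11, 2), (11, 17), (14, 5), (14, 14), (17, 2), (17, 17)}; affine count = 20; |E(F_19)| = 21.

Discriminant check: Δ ∝ 4a³ + 27b² = 4·11³ + 27·15² = 4·1331 + 27·225 ≡ 18 (mod 19). Nonzero ⇒ E is nonsingular.
For each x ∈ F_19, compute rhs = x³ + 11·x + 15 mod 19, then count y ∈ F_19 with y² ≡ rhs.
  x = 0: rhs = 15, matching y values: none (0 points).
  x = 1: rhs = 8, matching y values: none (0 points).
  x = 2: rhs = 7, matching y values: 8, 11 (2 points).
  x = 3: rhs = 18, matching y values: none (0 points).
  x = 4: rhs = 9, matching y values: 3, 16 (2 points).
  x = 5: rhs = 5, matching y values: 9, 10 (2 points).
  x = 6: rhs = 12, matching y values: none (0 points).
  x = 7: rhs = 17, matching y values: 6, 13 (2 points).
  x = 8: rhs = 7, matching y values: 8, 11 (2 points).
  x = 9: rhs = 7, matching y values: 8, 11 (2 points).
  x = 10: rhs = 4, matching y values: 2, 17 (2 points).
  x = 11: rhs = 4, matching y values: 2, 17 (2 points).
  x = 12: rhs = 13, matching y values: none (0 points).
  x = 13: rhs = 18, matching y values: none (0 points).
  x = 14: rhs = 6, matching y values: 5, 14 (2 points).
  x = 15: rhs = 2, matching y values: none (0 points).
  x = 16: rhs = 12, matching y values: none (0 points).
  x = 17: rhs = 4, matching y values: 2, 17 (2 points).
  x = 18: rhs = 3, matching y values: none (0 points).
Total affine count: 20.
Full point count |E(F_19)| = 20 + 1 = 21.
Hasse bound: |21 − (19+1)| = |1| = 1 ≤ 2√19 ≈ 8.7178 ✓.


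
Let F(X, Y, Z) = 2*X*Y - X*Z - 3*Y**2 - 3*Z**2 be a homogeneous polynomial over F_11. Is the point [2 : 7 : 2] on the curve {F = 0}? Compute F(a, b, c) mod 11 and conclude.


F(2,7,2) ≡ 8 (mod 11); P is NOT on the curve.

Evaluate F(2, 7, 2) term-by-term (mod 11).
  2*X*Y ↦ 2·2·7·1 = 28
  -X*Z ↦ -1·2·1·2 = -4
  -3*Y**2 ↦ -3·1·49·1 = -147
  -3*Z**2 ↦ -3·1·1·4 = -12
Sum: F(2, 7, 2) = (28) + (-4) + (-147) + (-12) = -135.
Reducing mod 11: -135 ≡ 8 (mod 11).
Since F(a, b, c) ≡ 8 ≠ 0 (mod 11), P does NOT lie on the curve.


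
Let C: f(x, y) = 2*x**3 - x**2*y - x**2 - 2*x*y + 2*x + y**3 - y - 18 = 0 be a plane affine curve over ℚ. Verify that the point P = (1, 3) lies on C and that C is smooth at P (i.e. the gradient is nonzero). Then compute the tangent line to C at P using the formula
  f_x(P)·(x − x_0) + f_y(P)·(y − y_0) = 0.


Tangent line at P: -6*x + 23*y - 63 = 0.

Step 1: f(1, 3) = 0, so P lies on C.
Step 2: partial derivatives
  f_x(x, y) = 6*x**2 - 2*x*y - 2*x - 2*y + 2, f_y(x, y) = -x**2 - 2*x + 3*y**2 - 1.
  f_x(P) = -6, f_y(P) = 23 (gradient nonzero, so P is smooth).
Step 3: tangent line at P: -6·(x − 1) + 23·(y − 3) = 0.
Expanding: -6*x + 23*y - 63 = 0.


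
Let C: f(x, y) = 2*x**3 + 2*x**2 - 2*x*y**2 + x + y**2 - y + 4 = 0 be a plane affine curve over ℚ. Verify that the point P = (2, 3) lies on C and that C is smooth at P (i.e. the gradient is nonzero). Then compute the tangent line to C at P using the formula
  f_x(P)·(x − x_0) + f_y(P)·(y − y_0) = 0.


Tangent line at P: 15*x - 19*y + 27 = 0.

Step 1: f(2, 3) = 0, so P lies on C.
Step 2: partial derivatives
  f_x(x, y) = 6*x**2 + 4*x - 2*y**2 + 1, f_y(x, y) = -4*x*y + 2*y - 1.
  f_x(P) = 15, f_y(P) = -19 (gradient nonzero, so P is smooth).
Step 3: tangent line at P: 15·(x − 2) + -19·(y − 3) = 0.
Expanding: 15*x - 19*y + 27 = 0.


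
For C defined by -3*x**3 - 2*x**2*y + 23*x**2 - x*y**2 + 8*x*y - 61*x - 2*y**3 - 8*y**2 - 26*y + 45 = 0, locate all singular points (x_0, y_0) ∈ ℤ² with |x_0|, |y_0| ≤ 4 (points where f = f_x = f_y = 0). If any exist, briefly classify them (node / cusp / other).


Singular points: {(3, -2)}; classification: cusp.

Compute partial derivatives:
  f_x = -9*x**2 - 4*x*y + 46*x - y**2 + 8*y - 61.
  f_y = -2*x**2 - 2*x*y + 8*x - 6*y**2 - 16*y - 26.
Scan x_0 ∈ {−4, ..., 4}. For each x_0, f_y(x_0, y) is a polynomial in y; find its integer roots y ∈ {−4, ..., 4}, then test f_x and f at those candidates.
  x = -4: f_y(-4, y) = -6*y**2 - 8*y - 90; no integer root y with |y| ≤ 4.
  x = -3: f_y(-3, y) = -6*y**2 - 10*y - 68; no integer root y with |y| ≤ 4.
  x = -2: f_y(-2, y) = -6*y**2 - 12*y - 50; no integer root y with |y| ≤ 4.
  x = -1: f_y(-1, y) = -6*y**2 - 14*y - 36; no integer root y with |y| ≤ 4.
  x = 0: f_y(0, y) = -6*y**2 - 16*y - 26; no integer root y with |y| ≤ 4.
  x = 1: f_y(1, y) = -6*y**2 - 18*y - 20; no integer root y with |y| ≤ 4.
  x = 2: f_y(2, y) = -6*y**2 - 20*y - 18; no integer root y with |y| ≤ 4.
  x = 3: f_y(3, y) = -6*y**2 - 22*y - 20; vanishes at y ∈ {-2}. (3, -2): f_x = 0, f = 0 — SINGULAR.
  x = 4: f_y(4, y) = -6*y**2 - 24*y - 26; no integer root y with |y| ≤ 4.
Only singular point on the grid: (3, -2).
Classify: substitute x = 3 + u, y = -2 + v and expand: f = -3*u**3 - 2*u**2*v - u*v**2 - 2*v**3 + v**2.
No constant or linear terms (consistent with a singular point). Quadratic part: v**2. Cubic part: -3*u**3 - 2*u**2*v - u*v**2 - 2*v**3.
The quadratic part v**2 is a perfect square, so there is a single (double) tangent line v = 0, i.e. y = -2. Restricting the cubic part to that line (v = 0) leaves -3*u**3 ≠ 0, so f is not divisible by v and the branch is v² ≈ 3*u**3 to lowest order — this is a cusp.
Classification: cusp.


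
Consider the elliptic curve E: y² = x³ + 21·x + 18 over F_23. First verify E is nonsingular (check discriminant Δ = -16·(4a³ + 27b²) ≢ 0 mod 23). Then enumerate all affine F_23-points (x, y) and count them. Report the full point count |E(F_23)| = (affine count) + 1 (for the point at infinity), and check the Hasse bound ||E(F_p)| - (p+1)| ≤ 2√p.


Affine points = {(0, 8), (0, 15), (3, 4), (3, 19), (5, 8), (5, 15), (7, 5), (7, 18), (8, 10), (8, 13), (9, 4), (9, 19), (10, 3), (10, 20), (11, 4), (11, 19), (13, 2), (13, 21), (18, 8), (18, 15), (19, 10), (19, 13)}; affine count = 22; |E(F_23)| = 23.

Discriminant check: Δ ∝ 4a³ + 27b² = 4·21³ + 27·18² = 4·9261 + 27·324 ≡ 22 (mod 23). Nonzero ⇒ E is nonsingular.
For each x ∈ F_23, compute rhs = x³ + 21·x + 18 mod 23, then count y ∈ F_23 with y² ≡ rhs.
  x = 0: rhs = 18, matching y values: 8, 15 (2 points).
  x = 1: rhs = 17, matching y values: none (0 points).
  x = 2: rhs = 22, matching y values: none (0 points).
  x = 3: rhs = 16, matching y values: 4, 19 (2 points).
  x = 4: rhs = 5, matching y values: none (0 points).
  x = 5: rhs = 18, matching y values: 8, 15 (2 points).
  x = 6: rhs = 15, matching y values: none (0 points).
  x = 7: rhs = 2, matching y values: 5, 18 (2 points).
  x = 8: rhs = 8, matching y values: 10, 13 (2 points).
  x = 9: rhs = 16, matching y values: 4, 19 (2 points).
  x = 10: rhs = 9, matching y values: 3, 20 (2 points).
  x = 11: rhs = 16, matching y values: 4, 19 (2 points).
  x = 12: rhs = 20, matching y values: none (0 points).
  x = 13: rhs = 4, matching y values: 2, 21 (2 points).
  x = 14: rhs = 20, matching y values: none (0 points).
  x = 15: rhs = 5, matching y values: none (0 points).
  x = 16: rhs = 11, matching y values: none (0 points).
  x = 17: rhs = 21, matching y values: none (0 points).
  x = 18: rhs = 18, matching y values: 8, 15 (2 points).
  x = 19: rhs = 8, matching y values: 10, 13 (2 points).
  x = 20: rhs = 20, matching y values: none (0 points).
  x = 21: rhs = 14, matching y values: none (0 points).
  x = 22: rhs = 19, matching y values: none (0 points).
Total affine count: 22.
Full point count |E(F_23)| = 22 + 1 = 23.
Hasse bound: |23 − (23+1)| = |-1| = 1 ≤ 2√23 ≈ 9.5917 ✓.


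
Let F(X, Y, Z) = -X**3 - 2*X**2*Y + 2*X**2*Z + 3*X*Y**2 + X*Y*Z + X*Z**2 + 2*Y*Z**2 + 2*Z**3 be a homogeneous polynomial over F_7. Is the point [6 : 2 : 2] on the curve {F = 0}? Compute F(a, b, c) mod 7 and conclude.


F(6,2,2) ≡ 6 (mod 7); P is NOT on the curve.

Evaluate F(6, 2, 2) term-by-term (mod 7).
  -X**3 ↦ -1·216·1·1 = -216
  -2*X**2*Y ↦ -2·36·2·1 = -144
  2*X**2*Z ↦ 2·36·1·2 = 144
  3*X*Y**2 ↦ 3·6·4·1 = 72
  X*Y*Z ↦ 1·6·2·2 = 24
  X*Z**2 ↦ 1·6·1·4 = 24
  2*Y*Z**2 ↦ 2·1·2·4 = 16
  2*Z**3 ↦ 2·1·1·8 = 16
Sum: F(6, 2, 2) = (-216) + (-144) + (144) + (72) + (24) + (24) + (16) + (16) = -64.
Reducing mod 7: -64 ≡ 6 (mod 7).
Since F(a, b, c) ≡ 6 ≠ 0 (mod 7), P does NOT lie on the curve.


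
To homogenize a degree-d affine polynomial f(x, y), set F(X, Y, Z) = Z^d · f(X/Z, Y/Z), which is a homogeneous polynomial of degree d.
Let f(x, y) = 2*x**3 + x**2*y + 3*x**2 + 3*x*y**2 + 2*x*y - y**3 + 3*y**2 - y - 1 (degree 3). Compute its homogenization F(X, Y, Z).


F(X, Y, Z) = 2*X**3 + X**2*Y + 3*X**2*Z + 3*X*Y**2 + 2*X*Y*Z - Y**3 + 3*Y**2*Z - Y*Z**2 - Z**3

deg(f) = 3.
Substitute x = X/Z, y = Y/Z into f, then multiply by Z^3.
  monomial 2·x^3·y^0 ↦ 2·X^3·Y^0·Z^0.
  monomial 1·x^2·y^1 ↦ 1·X^2·Y^1·Z^0.
  monomial 3·x^2·y^0 ↦ 3·X^2·Y^0·Z^1.
  monomial 3·x^1·y^2 ↦ 3·X^1·Y^2·Z^0.
  monomial 2·x^1·y^1 ↦ 2·X^1·Y^1·Z^1.
  monomial -1·x^0·y^3 ↦ -1·X^0·Y^3·Z^0.
  monomial 3·x^0·y^2 ↦ 3·X^0·Y^2·Z^1.
  monomial -1·x^0·y^1 ↦ -1·X^0·Y^1·Z^2.
  monomial -1·x^0·y^0 ↦ -1·X^0·Y^0·Z^3.
Collecting: F(X, Y, Z) = 2*X**3 + X**2*Y + 3*X**2*Z + 3*X*Y**2 + 2*X*Y*Z - Y**3 + 3*Y**2*Z - Y*Z**2 - Z**3.


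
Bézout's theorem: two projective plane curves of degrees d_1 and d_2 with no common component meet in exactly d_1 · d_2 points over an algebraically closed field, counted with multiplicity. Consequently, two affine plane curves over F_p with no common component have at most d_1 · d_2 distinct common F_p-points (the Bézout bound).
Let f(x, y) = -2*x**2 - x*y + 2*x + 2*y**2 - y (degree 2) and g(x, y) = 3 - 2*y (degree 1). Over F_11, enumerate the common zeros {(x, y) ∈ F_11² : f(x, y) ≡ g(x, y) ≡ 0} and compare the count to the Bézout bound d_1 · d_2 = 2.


Common zeros: {(6, 7), (8, 7)}; count = 2; Bézout bound = 2.

deg(f) = 2, deg(g) = 1, so Bézout bound = 2.
Scan x ∈ F_11. For each x, list the y ∈ F_11 with f(x, y) ≡ 0 and those with g(x, y) ≡ 0 (mod 11); the common zeros in that column are the intersection.
  x = 0: f ≡ 0 at y ∈ {0, 6}; g ≡ 0 at y ∈ {7}; common: ∅.
  x = 1: f ≡ 0 at y ∈ {0, 1}; g ≡ 0 at y ∈ {7}; common: ∅.
  x = 2: f ≡ 0 at y ∈ ∅; g ≡ 0 at y ∈ {7}; common: ∅.
  x = 3: f ≡ 0 at y ∈ ∅; g ≡ 0 at y ∈ {7}; common: ∅.
  x = 4: f ≡ 0 at y ∈ ∅; g ≡ 0 at y ∈ {7}; common: ∅.
  x = 5: f ≡ 0 at y ∈ {1, 2}; g ≡ 0 at y ∈ {7}; common: ∅.
  x = 6: f ≡ 0 at y ∈ {2, 7}; g ≡ 0 at y ∈ {7}; common: {7}.
  x = 7: f ≡ 0 at y ∈ ∅; g ≡ 0 at y ∈ {7}; common: ∅.
  x = 8: f ≡ 0 at y ∈ {3, 7}; g ≡ 0 at y ∈ {7}; common: {7}.
  x = 9: f ≡ 0 at y ∈ {6, 10}; g ≡ 0 at y ∈ {7}; common: ∅.
  x = 10: f ≡ 0 at y ∈ ∅; g ≡ 0 at y ∈ {7}; common: ∅.
Collecting: common zeros = {(6, 7), (8, 7)}, so the count is 2.
Comparison with the Bézout bound: 2 ≤ 2 = deg(f)·deg(g), as expected for curves with no common component (the bound is attained).


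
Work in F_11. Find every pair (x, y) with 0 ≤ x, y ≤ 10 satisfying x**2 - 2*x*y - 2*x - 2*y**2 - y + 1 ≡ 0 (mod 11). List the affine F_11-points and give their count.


Affine F_11-points: {(0, 6), (0, 10), (1, 0), (1, 4), (2, 7), (3, 6), (3, 7), (9, 3), (9, 4), (10, 3)}; count = 10.

For each of the 121 pairs (x, y) ∈ F_11², evaluate f(x, y) mod 11. Record the zeros.
  x = 0: [0↦1, 1↦9, 2↦2, 3↦2, 4↦9, 5↦1, 6↦0, 7↦6, 8↦8, 9↦6, 10↦0]  zeros at y ∈ {6, 10}
  x = 1: [0↦0, 1↦6, 2↦8, 3↦6, 4↦0, 5↦1, 6↦9, 7↦2, 8↦2, 9↦9, 10↦1]  zeros at y ∈ {0, 4}
  x = 2: [0↦1, 1↦5, 2↦5, 3↦1, 4↦4, 5↦3, 6↦9, 7↦0, 8↦9, 9↦3, 10↦4]  zeros at y ∈ {7}
  x = 3: [0↦4, 1↦6, 2↦4, 3↦9, 4↦10, 5↦7, 6↦0, 7↦0, 8↦7, 9↦10, 10↦9]  zeros at y ∈ {6, 7}
  x = 4: [0↦9, 1↦9, 2↦5, 3↦8, 4↦7, 5↦2, 6↦4, 7↦2, 8↦7, 9↦8, 10↦5]  zeros at y ∈ ∅
  x = 5: [0↦5, 1↦3, 2↦8, 3↦9, 4↦6, 5↦10, 6↦10, 7↦6, 8↦9, 9↦8, 10↦3]  zeros at y ∈ ∅
  x = 6: [0↦3, 1↦10, 2↦2, 3↦1, 4↦7, 5↦9, 6↦7, 7↦1, 8↦2, 9↦10, 10↦3]  zeros at y ∈ ∅
  x = 7: [0↦3, 1↦8, 2↦9, 3↦6, 4↦10, 5↦10, 6↦6, 7↦9, 8↦8, 9↦3, 10↦5]  zeros at y ∈ ∅
  x = 8: [0↦5, 1↦8, 2↦7, 3↦2, 4↦4, 5↦2, 6↦7, 7↦8, 8↦5, 9↦9, 10↦9]  zeros at y ∈ ∅
  x = 9: [0↦9, 1↦10, 2↦7, 3↦0, 4↦0, 5↦7, 6↦10, 7↦9, 8↦4, 9↦6, 10↦4]  zeros at y ∈ {3, 4}
  x = 10: [0↦4, 1↦3, 2↦9, 3↦0, 4↦9, 5↦3, 6↦4, 7↦1, 8↦5, 9↦5, 10↦1]  zeros at y ∈ {3}
Collecting zeros: affine points = {(0, 6), (0, 10), (1, 0), (1, 4), (2, 7), (3, 6), (3, 7), (9, 3), (9, 4), (10, 3)}.
Total count |C(F_11)_aff| = 10.


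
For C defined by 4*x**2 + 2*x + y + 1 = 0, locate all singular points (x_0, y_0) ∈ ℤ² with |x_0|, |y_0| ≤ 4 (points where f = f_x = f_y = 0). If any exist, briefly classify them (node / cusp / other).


No singular points in the scanned grid; C is smooth there.

Compute partial derivatives:
  f_x = 8*x + 2.
  f_y = 1.
f_y = 1 is a nonzero constant, so f_y never vanishes: no point (x, y) can satisfy f = f_x = f_y = 0. In particular no (x, y) ∈ {−4, ..., 4}² is singular; the curve is smooth.


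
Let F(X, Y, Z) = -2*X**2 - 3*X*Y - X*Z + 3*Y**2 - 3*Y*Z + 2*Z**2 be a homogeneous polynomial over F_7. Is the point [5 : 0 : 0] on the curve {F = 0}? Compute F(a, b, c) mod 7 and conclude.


F(5,0,0) ≡ 6 (mod 7); P is NOT on the curve.

Evaluate F(5, 0, 0) term-by-term (mod 7).
  -2*X**2 ↦ -2·25·1·1 = -50
  -3*X*Y ↦ -3·5·0·1 = 0
  -X*Z ↦ -1·5·1·0 = 0
  3*Y**2 ↦ 3·1·0·1 = 0
  -3*Y*Z ↦ -3·1·0·0 = 0
  2*Z**2 ↦ 2·1·1·0 = 0
Sum: F(5, 0, 0) = (-50) + (0) + (0) + (0) + (0) + (0) = -50.
Reducing mod 7: -50 ≡ 6 (mod 7).
Since F(a, b, c) ≡ 6 ≠ 0 (mod 7), P does NOT lie on the curve.


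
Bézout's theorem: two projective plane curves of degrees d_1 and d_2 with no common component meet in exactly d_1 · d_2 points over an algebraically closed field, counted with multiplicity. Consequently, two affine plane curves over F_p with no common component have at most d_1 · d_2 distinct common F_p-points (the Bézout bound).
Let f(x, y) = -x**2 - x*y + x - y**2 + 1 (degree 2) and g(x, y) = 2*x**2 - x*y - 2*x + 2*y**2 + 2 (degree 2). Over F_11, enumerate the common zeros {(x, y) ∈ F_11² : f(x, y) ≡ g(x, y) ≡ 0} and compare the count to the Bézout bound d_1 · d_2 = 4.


Common zeros: ∅; count = 0; Bézout bound = 4.

deg(f) = 2, deg(g) = 2, so Bézout bound = 4.
Scan x ∈ F_11. For each x, list the y ∈ F_11 with f(x, y) ≡ 0 and those with g(x, y) ≡ 0 (mod 11); the common zeros in that column are the intersection.
  x = 0: f ≡ 0 at y ∈ {1, 10}; g ≡ 0 at y ∈ ∅; common: ∅.
  x = 1: f ≡ 0 at y ∈ {3, 7}; g ≡ 0 at y ∈ ∅; common: ∅.
  x = 2: f ≡ 0 at y ∈ {10}; g ≡ 0 at y ∈ {6}; common: ∅.
  x = 3: f ≡ 0 at y ∈ {4}; g ≡ 0 at y ∈ ∅; common: ∅.
  x = 4: f ≡ 0 at y ∈ {0, 7}; g ≡ 0 at y ∈ ∅; common: ∅.
  x = 5: f ≡ 0 at y ∈ {2, 4}; g ≡ 0 at y ∈ ∅; common: ∅.
  x = 6: f ≡ 0 at y ∈ ∅; g ≡ 0 at y ∈ ∅; common: ∅.
  x = 7: f ≡ 0 at y ∈ ∅; g ≡ 0 at y ∈ ∅; common: ∅.
  x = 8: f ≡ 0 at y ∈ {0, 3}; g ≡ 0 at y ∈ ∅; common: ∅.
  x = 9: f ≡ 0 at y ∈ ∅; g ≡ 0 at y ∈ ∅; common: ∅.
  x = 10: f ≡ 0 at y ∈ ∅; g ≡ 0 at y ∈ ∅; common: ∅.
Collecting: common zeros = ∅, so the count is 0.
Comparison with the Bézout bound: 0 ≤ 4 = deg(f)·deg(g), as expected for curves with no common component (the affine F_11-count falls short of the bound because intersections may lie at infinity, over extension fields, or carry multiplicity).


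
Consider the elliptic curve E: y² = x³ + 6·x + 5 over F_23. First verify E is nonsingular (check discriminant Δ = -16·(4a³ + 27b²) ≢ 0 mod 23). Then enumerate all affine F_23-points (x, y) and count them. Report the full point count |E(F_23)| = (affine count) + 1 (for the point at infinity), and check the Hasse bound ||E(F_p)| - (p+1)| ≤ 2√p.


Affine points = {(1, 9), (1, 14), (2, 5), (2, 18), (3, 2), (3, 21), (4, 1), (4, 22), (6, 2), (6, 21), (8, 6), (8, 17), (9, 11), (9, 12), (13, 7), (13, 16), (14, 2), (14, 21), (17, 11), (17, 12), (19, 3), (19, 20), (20, 11), (20, 12), (21, 10), (21, 13)}; affine count = 26; |E(F_23)| = 27.

Discriminant check: Δ ∝ 4a³ + 27b² = 4·6³ + 27·5² = 4·216 + 27·25 ≡ 21 (mod 23). Nonzero ⇒ E is nonsingular.
For each x ∈ F_23, compute rhs = x³ + 6·x + 5 mod 23, then count y ∈ F_23 with y² ≡ rhs.
  x = 0: rhs = 5, matching y values: none (0 points).
  x = 1: rhs = 12, matching y values: 9, 14 (2 points).
  x = 2: rhs = 2, matching y values: 5, 18 (2 points).
  x = 3: rhs = 4, matching y values: 2, 21 (2 points).
  x = 4: rhs = 1, matching y values: 1, 22 (2 points).
  x = 5: rhs = 22, matching y values: none (0 points).
  x = 6: rhs = 4, matching y values: 2, 21 (2 points).
  x = 7: rhs = 22, matching y values: none (0 points).
  x = 8: rhs = 13, matching y values: 6, 17 (2 points).
  x = 9: rhs = 6, matching y values: 11, 12 (2 points).
  x = 10: rhs = 7, matching y values: none (0 points).
  x = 11: rhs = 22, matching y values: none (0 points).
  x = 12: rhs = 11, matching y values: none (0 points).
  x = 13: rhs = 3, matching y values: 7, 16 (2 points).
  x = 14: rhs = 4, matching y values: 2, 21 (2 points).
  x = 15: rhs = 20, matching y values: none (0 points).
  x = 16: rhs = 11, matching y values: none (0 points).
  x = 17: rhs = 6, matching y values: 11, 12 (2 points).
  x = 18: rhs = 11, matching y values: none (0 points).
  x = 19: rhs = 9, matching y values: 3, 20 (2 points).
  x = 20: rhs = 6, matching y values: 11, 12 (2 points).
  x = 21: rhs = 8, matching y values: 10, 13 (2 points).
  x = 22: rhs = 21, matching y values: none (0 points).
Total affine count: 26.
Full point count |E(F_23)| = 26 + 1 = 27.
Hasse bound: |27 − (23+1)| = |3| = 3 ≤ 2√23 ≈ 9.5917 ✓.


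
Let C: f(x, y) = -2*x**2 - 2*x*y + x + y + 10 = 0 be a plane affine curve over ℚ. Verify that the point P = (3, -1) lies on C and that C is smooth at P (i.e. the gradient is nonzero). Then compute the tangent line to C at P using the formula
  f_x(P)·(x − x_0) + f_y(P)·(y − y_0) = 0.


Tangent line at P: -9*x - 5*y + 22 = 0.

Step 1: f(3, -1) = 0, so P lies on C.
Step 2: partial derivatives
  f_x(x, y) = -4*x - 2*y + 1, f_y(x, y) = 1 - 2*x.
  f_x(P) = -9, f_y(P) = -5 (gradient nonzero, so P is smooth).
Step 3: tangent line at P: -9·(x − 3) + -5·(y − -1) = 0.
Expanding: -9*x - 5*y + 22 = 0.


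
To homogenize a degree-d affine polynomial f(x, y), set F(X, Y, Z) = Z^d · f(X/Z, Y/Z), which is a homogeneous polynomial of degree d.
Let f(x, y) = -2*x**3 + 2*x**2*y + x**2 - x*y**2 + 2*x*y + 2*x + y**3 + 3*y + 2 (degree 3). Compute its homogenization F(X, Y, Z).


F(X, Y, Z) = -2*X**3 + 2*X**2*Y + X**2*Z - X*Y**2 + 2*X*Y*Z + 2*X*Z**2 + Y**3 + 3*Y*Z**2 + 2*Z**3

deg(f) = 3.
Substitute x = X/Z, y = Y/Z into f, then multiply by Z^3.
  monomial -2·x^3·y^0 ↦ -2·X^3·Y^0·Z^0.
  monomial 2·x^2·y^1 ↦ 2·X^2·Y^1·Z^0.
  monomial 1·x^2·y^0 ↦ 1·X^2·Y^0·Z^1.
  monomial -1·x^1·y^2 ↦ -1·X^1·Y^2·Z^0.
  monomial 2·x^1·y^1 ↦ 2·X^1·Y^1·Z^1.
  monomial 2·x^1·y^0 ↦ 2·X^1·Y^0·Z^2.
  monomial 1·x^0·y^3 ↦ 1·X^0·Y^3·Z^0.
  monomial 3·x^0·y^1 ↦ 3·X^0·Y^1·Z^2.
  monomial 2·x^0·y^0 ↦ 2·X^0·Y^0·Z^3.
Collecting: F(X, Y, Z) = -2*X**3 + 2*X**2*Y + X**2*Z - X*Y**2 + 2*X*Y*Z + 2*X*Z**2 + Y**3 + 3*Y*Z**2 + 2*Z**3.


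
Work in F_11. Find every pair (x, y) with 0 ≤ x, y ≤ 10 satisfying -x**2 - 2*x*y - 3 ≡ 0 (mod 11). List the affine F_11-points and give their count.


Affine F_11-points: {(1, 9), (2, 1), (3, 9), (4, 10), (5, 6), (6, 5), (7, 1), (8, 2), (9, 10), (10, 2)}; count = 10.

For each of the 121 pairs (x, y) ∈ F_11², evaluate f(x, y) mod 11. Record the zeros.
  x = 0: [0↦8, 1↦8, 2↦8, 3↦8, 4↦8, 5↦8, 6↦8, 7↦8, 8↦8, 9↦8, 10↦8]  zeros at y ∈ ∅
  x = 1: [0↦7, 1↦5, 2↦3, 3↦1, 4↦10, 5↦8, 6↦6, 7↦4, 8↦2, 9↦0, 10↦9]  zeros at y ∈ {9}
  x = 2: [0↦4, 1↦0, 2↦7, 3↦3, 4↦10, 5↦6, 6↦2, 7↦9, 8↦5, 9↦1, 10↦8]  zeros at y ∈ {1}
  x = 3: [0↦10, 1↦4, 2↦9, 3↦3, 4↦8, 5↦2, 6↦7, 7↦1, 8↦6, 9↦0, 10↦5]  zeros at y ∈ {9}
  x = 4: [0↦3, 1↦6, 2↦9, 3↦1, 4↦4, 5↦7, 6↦10, 7↦2, 8↦5, 9↦8, 10↦0]  zeros at y ∈ {10}
  x = 5: [0↦5, 1↦6, 2↦7, 3↦8, 4↦9, 5↦10, 6↦0, 7↦1, 8↦2, 9↦3, 10↦4]  zeros at y ∈ {6}
  x = 6: [0↦5, 1↦4, 2↦3, 3↦2, 4↦1, 5↦0, 6↦10, 7↦9, 8↦8, 9↦7, 10↦6]  zeros at y ∈ {5}
  x = 7: [0↦3, 1↦0, 2↦8, 3↦5, 4↦2, 5↦10, 6↦7, 7↦4, 8↦1, 9↦9, 10↦6]  zeros at y ∈ {1}
  x = 8: [0↦10, 1↦5, 2↦0, 3↦6, 4↦1, 5↦7, 6↦2, 7↦8, 8↦3, 9↦9, 10↦4]  zeros at y ∈ {2}
  x = 9: [0↦4, 1↦8, 2↦1, 3↦5, 4↦9, 5↦2, 6↦6, 7↦10, 8↦3, 9↦7, 10↦0]  zeros at y ∈ {10}
  x = 10: [0↦7, 1↦9, 2↦0, 3↦2, 4↦4, 5↦6, 6↦8, 7↦10, 8↦1, 9↦3, 10↦5]  zeros at y ∈ {2}
Collecting zeros: affine points = {(1, 9), (2, 1), (3, 9), (4, 10), (5, 6), (6, 5), (7, 1), (8, 2), (9, 10), (10, 2)}.
Total count |C(F_11)_aff| = 10.
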